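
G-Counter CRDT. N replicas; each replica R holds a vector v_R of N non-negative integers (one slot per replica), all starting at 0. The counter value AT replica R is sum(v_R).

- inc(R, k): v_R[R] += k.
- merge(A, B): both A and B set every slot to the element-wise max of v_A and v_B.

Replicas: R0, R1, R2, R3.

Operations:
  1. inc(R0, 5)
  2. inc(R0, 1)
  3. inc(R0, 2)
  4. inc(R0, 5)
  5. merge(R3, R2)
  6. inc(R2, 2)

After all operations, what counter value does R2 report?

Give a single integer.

Answer: 2

Derivation:
Op 1: inc R0 by 5 -> R0=(5,0,0,0) value=5
Op 2: inc R0 by 1 -> R0=(6,0,0,0) value=6
Op 3: inc R0 by 2 -> R0=(8,0,0,0) value=8
Op 4: inc R0 by 5 -> R0=(13,0,0,0) value=13
Op 5: merge R3<->R2 -> R3=(0,0,0,0) R2=(0,0,0,0)
Op 6: inc R2 by 2 -> R2=(0,0,2,0) value=2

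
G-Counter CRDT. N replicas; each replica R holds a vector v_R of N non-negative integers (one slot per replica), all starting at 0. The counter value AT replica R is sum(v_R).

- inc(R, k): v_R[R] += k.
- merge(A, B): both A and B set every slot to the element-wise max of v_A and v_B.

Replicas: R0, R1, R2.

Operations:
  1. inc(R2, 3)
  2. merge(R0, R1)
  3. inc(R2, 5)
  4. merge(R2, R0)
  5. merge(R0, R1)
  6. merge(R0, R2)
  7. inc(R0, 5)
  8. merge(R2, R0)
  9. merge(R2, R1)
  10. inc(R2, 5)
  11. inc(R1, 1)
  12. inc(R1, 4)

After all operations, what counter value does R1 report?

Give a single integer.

Op 1: inc R2 by 3 -> R2=(0,0,3) value=3
Op 2: merge R0<->R1 -> R0=(0,0,0) R1=(0,0,0)
Op 3: inc R2 by 5 -> R2=(0,0,8) value=8
Op 4: merge R2<->R0 -> R2=(0,0,8) R0=(0,0,8)
Op 5: merge R0<->R1 -> R0=(0,0,8) R1=(0,0,8)
Op 6: merge R0<->R2 -> R0=(0,0,8) R2=(0,0,8)
Op 7: inc R0 by 5 -> R0=(5,0,8) value=13
Op 8: merge R2<->R0 -> R2=(5,0,8) R0=(5,0,8)
Op 9: merge R2<->R1 -> R2=(5,0,8) R1=(5,0,8)
Op 10: inc R2 by 5 -> R2=(5,0,13) value=18
Op 11: inc R1 by 1 -> R1=(5,1,8) value=14
Op 12: inc R1 by 4 -> R1=(5,5,8) value=18

Answer: 18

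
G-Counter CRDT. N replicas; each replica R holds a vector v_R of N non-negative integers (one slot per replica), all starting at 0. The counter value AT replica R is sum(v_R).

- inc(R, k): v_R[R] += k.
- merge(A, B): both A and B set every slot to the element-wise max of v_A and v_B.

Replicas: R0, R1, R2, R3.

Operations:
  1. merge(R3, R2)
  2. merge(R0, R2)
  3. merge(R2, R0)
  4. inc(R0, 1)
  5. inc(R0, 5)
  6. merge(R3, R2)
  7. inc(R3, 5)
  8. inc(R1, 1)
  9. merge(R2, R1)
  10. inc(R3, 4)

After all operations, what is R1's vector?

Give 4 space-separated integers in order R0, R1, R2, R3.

Answer: 0 1 0 0

Derivation:
Op 1: merge R3<->R2 -> R3=(0,0,0,0) R2=(0,0,0,0)
Op 2: merge R0<->R2 -> R0=(0,0,0,0) R2=(0,0,0,0)
Op 3: merge R2<->R0 -> R2=(0,0,0,0) R0=(0,0,0,0)
Op 4: inc R0 by 1 -> R0=(1,0,0,0) value=1
Op 5: inc R0 by 5 -> R0=(6,0,0,0) value=6
Op 6: merge R3<->R2 -> R3=(0,0,0,0) R2=(0,0,0,0)
Op 7: inc R3 by 5 -> R3=(0,0,0,5) value=5
Op 8: inc R1 by 1 -> R1=(0,1,0,0) value=1
Op 9: merge R2<->R1 -> R2=(0,1,0,0) R1=(0,1,0,0)
Op 10: inc R3 by 4 -> R3=(0,0,0,9) value=9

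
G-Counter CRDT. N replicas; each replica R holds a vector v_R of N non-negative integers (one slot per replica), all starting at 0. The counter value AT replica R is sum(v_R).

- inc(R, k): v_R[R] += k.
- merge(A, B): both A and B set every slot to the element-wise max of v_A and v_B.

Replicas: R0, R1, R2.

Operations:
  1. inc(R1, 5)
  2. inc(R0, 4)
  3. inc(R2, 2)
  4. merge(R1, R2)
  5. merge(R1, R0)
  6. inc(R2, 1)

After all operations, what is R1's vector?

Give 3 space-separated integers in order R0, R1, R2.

Op 1: inc R1 by 5 -> R1=(0,5,0) value=5
Op 2: inc R0 by 4 -> R0=(4,0,0) value=4
Op 3: inc R2 by 2 -> R2=(0,0,2) value=2
Op 4: merge R1<->R2 -> R1=(0,5,2) R2=(0,5,2)
Op 5: merge R1<->R0 -> R1=(4,5,2) R0=(4,5,2)
Op 6: inc R2 by 1 -> R2=(0,5,3) value=8

Answer: 4 5 2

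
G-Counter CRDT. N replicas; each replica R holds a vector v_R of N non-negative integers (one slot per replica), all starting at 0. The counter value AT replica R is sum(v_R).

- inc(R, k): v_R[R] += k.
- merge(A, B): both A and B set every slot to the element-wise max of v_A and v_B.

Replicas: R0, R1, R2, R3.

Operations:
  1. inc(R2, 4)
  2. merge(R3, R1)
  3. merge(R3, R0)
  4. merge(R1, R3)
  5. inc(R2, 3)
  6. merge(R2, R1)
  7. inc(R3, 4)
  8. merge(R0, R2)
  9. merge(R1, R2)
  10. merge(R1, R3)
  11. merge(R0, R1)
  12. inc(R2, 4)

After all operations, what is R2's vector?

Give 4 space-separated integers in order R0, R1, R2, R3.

Answer: 0 0 11 0

Derivation:
Op 1: inc R2 by 4 -> R2=(0,0,4,0) value=4
Op 2: merge R3<->R1 -> R3=(0,0,0,0) R1=(0,0,0,0)
Op 3: merge R3<->R0 -> R3=(0,0,0,0) R0=(0,0,0,0)
Op 4: merge R1<->R3 -> R1=(0,0,0,0) R3=(0,0,0,0)
Op 5: inc R2 by 3 -> R2=(0,0,7,0) value=7
Op 6: merge R2<->R1 -> R2=(0,0,7,0) R1=(0,0,7,0)
Op 7: inc R3 by 4 -> R3=(0,0,0,4) value=4
Op 8: merge R0<->R2 -> R0=(0,0,7,0) R2=(0,0,7,0)
Op 9: merge R1<->R2 -> R1=(0,0,7,0) R2=(0,0,7,0)
Op 10: merge R1<->R3 -> R1=(0,0,7,4) R3=(0,0,7,4)
Op 11: merge R0<->R1 -> R0=(0,0,7,4) R1=(0,0,7,4)
Op 12: inc R2 by 4 -> R2=(0,0,11,0) value=11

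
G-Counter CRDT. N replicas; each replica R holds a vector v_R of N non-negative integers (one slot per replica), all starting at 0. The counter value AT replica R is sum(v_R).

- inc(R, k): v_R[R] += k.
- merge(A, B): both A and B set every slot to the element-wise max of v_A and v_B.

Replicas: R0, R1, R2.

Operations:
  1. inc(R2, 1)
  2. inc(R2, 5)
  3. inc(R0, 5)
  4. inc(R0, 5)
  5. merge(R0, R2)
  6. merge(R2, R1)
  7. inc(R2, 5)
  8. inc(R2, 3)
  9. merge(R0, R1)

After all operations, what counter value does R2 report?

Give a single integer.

Answer: 24

Derivation:
Op 1: inc R2 by 1 -> R2=(0,0,1) value=1
Op 2: inc R2 by 5 -> R2=(0,0,6) value=6
Op 3: inc R0 by 5 -> R0=(5,0,0) value=5
Op 4: inc R0 by 5 -> R0=(10,0,0) value=10
Op 5: merge R0<->R2 -> R0=(10,0,6) R2=(10,0,6)
Op 6: merge R2<->R1 -> R2=(10,0,6) R1=(10,0,6)
Op 7: inc R2 by 5 -> R2=(10,0,11) value=21
Op 8: inc R2 by 3 -> R2=(10,0,14) value=24
Op 9: merge R0<->R1 -> R0=(10,0,6) R1=(10,0,6)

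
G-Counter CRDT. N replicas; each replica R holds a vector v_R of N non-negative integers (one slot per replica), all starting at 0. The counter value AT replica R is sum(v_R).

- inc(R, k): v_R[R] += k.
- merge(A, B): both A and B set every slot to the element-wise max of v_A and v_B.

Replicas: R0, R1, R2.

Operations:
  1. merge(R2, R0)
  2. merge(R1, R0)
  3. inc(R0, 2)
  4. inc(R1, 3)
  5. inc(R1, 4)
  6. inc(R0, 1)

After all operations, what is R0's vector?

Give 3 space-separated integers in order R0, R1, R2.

Answer: 3 0 0

Derivation:
Op 1: merge R2<->R0 -> R2=(0,0,0) R0=(0,0,0)
Op 2: merge R1<->R0 -> R1=(0,0,0) R0=(0,0,0)
Op 3: inc R0 by 2 -> R0=(2,0,0) value=2
Op 4: inc R1 by 3 -> R1=(0,3,0) value=3
Op 5: inc R1 by 4 -> R1=(0,7,0) value=7
Op 6: inc R0 by 1 -> R0=(3,0,0) value=3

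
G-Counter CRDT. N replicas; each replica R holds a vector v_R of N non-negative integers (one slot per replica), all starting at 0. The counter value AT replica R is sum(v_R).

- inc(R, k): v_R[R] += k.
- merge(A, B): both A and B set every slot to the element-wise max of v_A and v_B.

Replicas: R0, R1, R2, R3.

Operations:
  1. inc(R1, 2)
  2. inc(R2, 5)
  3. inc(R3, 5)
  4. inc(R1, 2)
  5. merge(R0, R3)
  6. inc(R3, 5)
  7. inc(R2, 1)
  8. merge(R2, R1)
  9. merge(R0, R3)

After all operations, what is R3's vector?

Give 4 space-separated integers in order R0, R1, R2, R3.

Answer: 0 0 0 10

Derivation:
Op 1: inc R1 by 2 -> R1=(0,2,0,0) value=2
Op 2: inc R2 by 5 -> R2=(0,0,5,0) value=5
Op 3: inc R3 by 5 -> R3=(0,0,0,5) value=5
Op 4: inc R1 by 2 -> R1=(0,4,0,0) value=4
Op 5: merge R0<->R3 -> R0=(0,0,0,5) R3=(0,0,0,5)
Op 6: inc R3 by 5 -> R3=(0,0,0,10) value=10
Op 7: inc R2 by 1 -> R2=(0,0,6,0) value=6
Op 8: merge R2<->R1 -> R2=(0,4,6,0) R1=(0,4,6,0)
Op 9: merge R0<->R3 -> R0=(0,0,0,10) R3=(0,0,0,10)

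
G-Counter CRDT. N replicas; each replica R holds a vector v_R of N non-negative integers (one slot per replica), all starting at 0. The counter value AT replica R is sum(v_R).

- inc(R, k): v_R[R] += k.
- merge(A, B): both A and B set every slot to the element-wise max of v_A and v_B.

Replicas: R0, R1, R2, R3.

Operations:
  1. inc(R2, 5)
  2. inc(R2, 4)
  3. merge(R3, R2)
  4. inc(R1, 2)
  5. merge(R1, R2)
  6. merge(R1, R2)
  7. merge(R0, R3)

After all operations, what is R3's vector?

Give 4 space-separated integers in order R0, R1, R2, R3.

Answer: 0 0 9 0

Derivation:
Op 1: inc R2 by 5 -> R2=(0,0,5,0) value=5
Op 2: inc R2 by 4 -> R2=(0,0,9,0) value=9
Op 3: merge R3<->R2 -> R3=(0,0,9,0) R2=(0,0,9,0)
Op 4: inc R1 by 2 -> R1=(0,2,0,0) value=2
Op 5: merge R1<->R2 -> R1=(0,2,9,0) R2=(0,2,9,0)
Op 6: merge R1<->R2 -> R1=(0,2,9,0) R2=(0,2,9,0)
Op 7: merge R0<->R3 -> R0=(0,0,9,0) R3=(0,0,9,0)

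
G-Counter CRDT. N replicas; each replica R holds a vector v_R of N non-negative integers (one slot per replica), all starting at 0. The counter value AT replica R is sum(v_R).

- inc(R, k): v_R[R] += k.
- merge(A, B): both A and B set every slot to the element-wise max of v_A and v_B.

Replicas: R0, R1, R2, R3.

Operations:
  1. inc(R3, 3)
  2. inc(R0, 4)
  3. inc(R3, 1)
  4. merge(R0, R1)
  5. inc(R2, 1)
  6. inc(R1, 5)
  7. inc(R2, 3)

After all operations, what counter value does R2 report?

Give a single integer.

Answer: 4

Derivation:
Op 1: inc R3 by 3 -> R3=(0,0,0,3) value=3
Op 2: inc R0 by 4 -> R0=(4,0,0,0) value=4
Op 3: inc R3 by 1 -> R3=(0,0,0,4) value=4
Op 4: merge R0<->R1 -> R0=(4,0,0,0) R1=(4,0,0,0)
Op 5: inc R2 by 1 -> R2=(0,0,1,0) value=1
Op 6: inc R1 by 5 -> R1=(4,5,0,0) value=9
Op 7: inc R2 by 3 -> R2=(0,0,4,0) value=4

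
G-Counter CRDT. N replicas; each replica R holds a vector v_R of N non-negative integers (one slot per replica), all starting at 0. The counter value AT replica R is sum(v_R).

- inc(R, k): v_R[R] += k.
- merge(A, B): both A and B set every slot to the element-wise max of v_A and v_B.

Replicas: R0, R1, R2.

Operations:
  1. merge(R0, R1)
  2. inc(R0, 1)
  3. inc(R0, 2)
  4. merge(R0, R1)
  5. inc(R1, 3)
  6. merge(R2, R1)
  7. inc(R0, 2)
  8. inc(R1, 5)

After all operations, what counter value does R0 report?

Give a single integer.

Answer: 5

Derivation:
Op 1: merge R0<->R1 -> R0=(0,0,0) R1=(0,0,0)
Op 2: inc R0 by 1 -> R0=(1,0,0) value=1
Op 3: inc R0 by 2 -> R0=(3,0,0) value=3
Op 4: merge R0<->R1 -> R0=(3,0,0) R1=(3,0,0)
Op 5: inc R1 by 3 -> R1=(3,3,0) value=6
Op 6: merge R2<->R1 -> R2=(3,3,0) R1=(3,3,0)
Op 7: inc R0 by 2 -> R0=(5,0,0) value=5
Op 8: inc R1 by 5 -> R1=(3,8,0) value=11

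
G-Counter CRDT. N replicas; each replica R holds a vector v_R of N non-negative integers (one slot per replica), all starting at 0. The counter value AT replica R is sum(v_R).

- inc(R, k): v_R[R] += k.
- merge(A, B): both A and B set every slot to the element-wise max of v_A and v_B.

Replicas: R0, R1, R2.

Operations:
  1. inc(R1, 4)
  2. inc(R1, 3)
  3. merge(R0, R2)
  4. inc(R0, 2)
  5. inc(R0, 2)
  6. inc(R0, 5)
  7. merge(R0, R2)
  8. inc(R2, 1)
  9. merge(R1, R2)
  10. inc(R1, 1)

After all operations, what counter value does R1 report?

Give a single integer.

Answer: 18

Derivation:
Op 1: inc R1 by 4 -> R1=(0,4,0) value=4
Op 2: inc R1 by 3 -> R1=(0,7,0) value=7
Op 3: merge R0<->R2 -> R0=(0,0,0) R2=(0,0,0)
Op 4: inc R0 by 2 -> R0=(2,0,0) value=2
Op 5: inc R0 by 2 -> R0=(4,0,0) value=4
Op 6: inc R0 by 5 -> R0=(9,0,0) value=9
Op 7: merge R0<->R2 -> R0=(9,0,0) R2=(9,0,0)
Op 8: inc R2 by 1 -> R2=(9,0,1) value=10
Op 9: merge R1<->R2 -> R1=(9,7,1) R2=(9,7,1)
Op 10: inc R1 by 1 -> R1=(9,8,1) value=18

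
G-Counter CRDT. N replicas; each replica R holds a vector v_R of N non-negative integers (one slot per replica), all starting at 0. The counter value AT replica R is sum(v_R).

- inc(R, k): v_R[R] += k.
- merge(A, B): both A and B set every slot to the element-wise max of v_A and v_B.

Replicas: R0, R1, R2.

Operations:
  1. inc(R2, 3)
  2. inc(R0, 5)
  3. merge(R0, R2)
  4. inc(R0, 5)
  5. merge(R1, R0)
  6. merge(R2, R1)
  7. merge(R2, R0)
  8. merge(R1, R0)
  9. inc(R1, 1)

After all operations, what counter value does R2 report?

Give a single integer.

Op 1: inc R2 by 3 -> R2=(0,0,3) value=3
Op 2: inc R0 by 5 -> R0=(5,0,0) value=5
Op 3: merge R0<->R2 -> R0=(5,0,3) R2=(5,0,3)
Op 4: inc R0 by 5 -> R0=(10,0,3) value=13
Op 5: merge R1<->R0 -> R1=(10,0,3) R0=(10,0,3)
Op 6: merge R2<->R1 -> R2=(10,0,3) R1=(10,0,3)
Op 7: merge R2<->R0 -> R2=(10,0,3) R0=(10,0,3)
Op 8: merge R1<->R0 -> R1=(10,0,3) R0=(10,0,3)
Op 9: inc R1 by 1 -> R1=(10,1,3) value=14

Answer: 13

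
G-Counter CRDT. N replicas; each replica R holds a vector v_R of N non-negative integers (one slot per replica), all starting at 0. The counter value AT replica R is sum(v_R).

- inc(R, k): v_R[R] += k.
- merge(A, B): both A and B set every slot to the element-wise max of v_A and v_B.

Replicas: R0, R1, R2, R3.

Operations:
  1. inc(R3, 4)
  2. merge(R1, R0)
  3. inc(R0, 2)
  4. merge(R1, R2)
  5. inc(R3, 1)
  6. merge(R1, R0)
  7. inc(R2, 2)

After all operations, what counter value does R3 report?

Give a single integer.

Answer: 5

Derivation:
Op 1: inc R3 by 4 -> R3=(0,0,0,4) value=4
Op 2: merge R1<->R0 -> R1=(0,0,0,0) R0=(0,0,0,0)
Op 3: inc R0 by 2 -> R0=(2,0,0,0) value=2
Op 4: merge R1<->R2 -> R1=(0,0,0,0) R2=(0,0,0,0)
Op 5: inc R3 by 1 -> R3=(0,0,0,5) value=5
Op 6: merge R1<->R0 -> R1=(2,0,0,0) R0=(2,0,0,0)
Op 7: inc R2 by 2 -> R2=(0,0,2,0) value=2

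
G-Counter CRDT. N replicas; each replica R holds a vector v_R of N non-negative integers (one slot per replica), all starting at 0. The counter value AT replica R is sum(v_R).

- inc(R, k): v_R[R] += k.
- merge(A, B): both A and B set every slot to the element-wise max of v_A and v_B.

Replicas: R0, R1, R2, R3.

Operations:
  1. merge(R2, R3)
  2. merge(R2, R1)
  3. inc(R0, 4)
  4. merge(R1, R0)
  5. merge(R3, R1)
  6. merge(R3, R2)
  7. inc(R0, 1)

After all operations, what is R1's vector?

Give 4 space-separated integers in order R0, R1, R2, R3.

Op 1: merge R2<->R3 -> R2=(0,0,0,0) R3=(0,0,0,0)
Op 2: merge R2<->R1 -> R2=(0,0,0,0) R1=(0,0,0,0)
Op 3: inc R0 by 4 -> R0=(4,0,0,0) value=4
Op 4: merge R1<->R0 -> R1=(4,0,0,0) R0=(4,0,0,0)
Op 5: merge R3<->R1 -> R3=(4,0,0,0) R1=(4,0,0,0)
Op 6: merge R3<->R2 -> R3=(4,0,0,0) R2=(4,0,0,0)
Op 7: inc R0 by 1 -> R0=(5,0,0,0) value=5

Answer: 4 0 0 0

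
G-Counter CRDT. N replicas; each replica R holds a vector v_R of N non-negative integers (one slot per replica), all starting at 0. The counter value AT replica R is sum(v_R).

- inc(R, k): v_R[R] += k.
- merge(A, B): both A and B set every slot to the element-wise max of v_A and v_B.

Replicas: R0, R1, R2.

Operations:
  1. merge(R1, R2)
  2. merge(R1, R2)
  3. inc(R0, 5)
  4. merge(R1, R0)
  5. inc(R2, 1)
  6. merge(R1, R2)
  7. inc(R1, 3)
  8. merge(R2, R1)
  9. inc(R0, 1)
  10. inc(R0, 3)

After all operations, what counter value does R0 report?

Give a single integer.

Answer: 9

Derivation:
Op 1: merge R1<->R2 -> R1=(0,0,0) R2=(0,0,0)
Op 2: merge R1<->R2 -> R1=(0,0,0) R2=(0,0,0)
Op 3: inc R0 by 5 -> R0=(5,0,0) value=5
Op 4: merge R1<->R0 -> R1=(5,0,0) R0=(5,0,0)
Op 5: inc R2 by 1 -> R2=(0,0,1) value=1
Op 6: merge R1<->R2 -> R1=(5,0,1) R2=(5,0,1)
Op 7: inc R1 by 3 -> R1=(5,3,1) value=9
Op 8: merge R2<->R1 -> R2=(5,3,1) R1=(5,3,1)
Op 9: inc R0 by 1 -> R0=(6,0,0) value=6
Op 10: inc R0 by 3 -> R0=(9,0,0) value=9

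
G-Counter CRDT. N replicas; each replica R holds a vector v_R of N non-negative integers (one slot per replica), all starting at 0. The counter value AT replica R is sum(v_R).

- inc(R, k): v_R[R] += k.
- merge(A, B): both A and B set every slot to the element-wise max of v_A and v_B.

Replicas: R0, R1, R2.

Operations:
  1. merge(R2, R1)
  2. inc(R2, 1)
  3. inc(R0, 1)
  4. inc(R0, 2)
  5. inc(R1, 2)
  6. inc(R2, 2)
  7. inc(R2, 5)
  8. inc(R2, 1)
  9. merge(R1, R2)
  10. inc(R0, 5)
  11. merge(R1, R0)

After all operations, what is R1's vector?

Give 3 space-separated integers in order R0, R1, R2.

Op 1: merge R2<->R1 -> R2=(0,0,0) R1=(0,0,0)
Op 2: inc R2 by 1 -> R2=(0,0,1) value=1
Op 3: inc R0 by 1 -> R0=(1,0,0) value=1
Op 4: inc R0 by 2 -> R0=(3,0,0) value=3
Op 5: inc R1 by 2 -> R1=(0,2,0) value=2
Op 6: inc R2 by 2 -> R2=(0,0,3) value=3
Op 7: inc R2 by 5 -> R2=(0,0,8) value=8
Op 8: inc R2 by 1 -> R2=(0,0,9) value=9
Op 9: merge R1<->R2 -> R1=(0,2,9) R2=(0,2,9)
Op 10: inc R0 by 5 -> R0=(8,0,0) value=8
Op 11: merge R1<->R0 -> R1=(8,2,9) R0=(8,2,9)

Answer: 8 2 9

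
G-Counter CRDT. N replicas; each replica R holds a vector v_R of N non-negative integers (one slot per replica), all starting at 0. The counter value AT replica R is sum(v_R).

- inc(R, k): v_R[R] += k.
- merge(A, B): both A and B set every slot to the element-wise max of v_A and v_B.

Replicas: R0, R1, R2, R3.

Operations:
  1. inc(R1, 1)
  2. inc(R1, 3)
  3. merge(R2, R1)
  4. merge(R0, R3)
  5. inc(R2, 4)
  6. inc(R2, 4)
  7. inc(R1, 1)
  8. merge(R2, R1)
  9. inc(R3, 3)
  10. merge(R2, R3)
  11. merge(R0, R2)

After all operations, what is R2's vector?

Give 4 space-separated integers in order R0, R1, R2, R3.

Answer: 0 5 8 3

Derivation:
Op 1: inc R1 by 1 -> R1=(0,1,0,0) value=1
Op 2: inc R1 by 3 -> R1=(0,4,0,0) value=4
Op 3: merge R2<->R1 -> R2=(0,4,0,0) R1=(0,4,0,0)
Op 4: merge R0<->R3 -> R0=(0,0,0,0) R3=(0,0,0,0)
Op 5: inc R2 by 4 -> R2=(0,4,4,0) value=8
Op 6: inc R2 by 4 -> R2=(0,4,8,0) value=12
Op 7: inc R1 by 1 -> R1=(0,5,0,0) value=5
Op 8: merge R2<->R1 -> R2=(0,5,8,0) R1=(0,5,8,0)
Op 9: inc R3 by 3 -> R3=(0,0,0,3) value=3
Op 10: merge R2<->R3 -> R2=(0,5,8,3) R3=(0,5,8,3)
Op 11: merge R0<->R2 -> R0=(0,5,8,3) R2=(0,5,8,3)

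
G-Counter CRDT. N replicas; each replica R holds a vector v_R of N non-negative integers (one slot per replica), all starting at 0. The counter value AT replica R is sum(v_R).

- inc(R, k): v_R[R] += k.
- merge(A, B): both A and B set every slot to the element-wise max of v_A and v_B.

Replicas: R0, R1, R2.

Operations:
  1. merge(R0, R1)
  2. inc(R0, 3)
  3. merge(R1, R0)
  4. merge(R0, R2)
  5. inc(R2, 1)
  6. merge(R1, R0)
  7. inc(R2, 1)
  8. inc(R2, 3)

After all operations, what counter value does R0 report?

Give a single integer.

Answer: 3

Derivation:
Op 1: merge R0<->R1 -> R0=(0,0,0) R1=(0,0,0)
Op 2: inc R0 by 3 -> R0=(3,0,0) value=3
Op 3: merge R1<->R0 -> R1=(3,0,0) R0=(3,0,0)
Op 4: merge R0<->R2 -> R0=(3,0,0) R2=(3,0,0)
Op 5: inc R2 by 1 -> R2=(3,0,1) value=4
Op 6: merge R1<->R0 -> R1=(3,0,0) R0=(3,0,0)
Op 7: inc R2 by 1 -> R2=(3,0,2) value=5
Op 8: inc R2 by 3 -> R2=(3,0,5) value=8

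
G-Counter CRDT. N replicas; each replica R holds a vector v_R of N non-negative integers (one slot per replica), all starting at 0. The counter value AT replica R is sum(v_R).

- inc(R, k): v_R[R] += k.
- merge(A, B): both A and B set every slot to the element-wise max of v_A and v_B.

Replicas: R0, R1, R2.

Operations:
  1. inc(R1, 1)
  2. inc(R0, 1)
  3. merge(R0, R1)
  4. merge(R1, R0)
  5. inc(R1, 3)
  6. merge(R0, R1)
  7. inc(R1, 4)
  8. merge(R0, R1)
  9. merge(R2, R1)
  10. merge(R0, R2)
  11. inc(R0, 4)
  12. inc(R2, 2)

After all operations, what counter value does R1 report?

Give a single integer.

Answer: 9

Derivation:
Op 1: inc R1 by 1 -> R1=(0,1,0) value=1
Op 2: inc R0 by 1 -> R0=(1,0,0) value=1
Op 3: merge R0<->R1 -> R0=(1,1,0) R1=(1,1,0)
Op 4: merge R1<->R0 -> R1=(1,1,0) R0=(1,1,0)
Op 5: inc R1 by 3 -> R1=(1,4,0) value=5
Op 6: merge R0<->R1 -> R0=(1,4,0) R1=(1,4,0)
Op 7: inc R1 by 4 -> R1=(1,8,0) value=9
Op 8: merge R0<->R1 -> R0=(1,8,0) R1=(1,8,0)
Op 9: merge R2<->R1 -> R2=(1,8,0) R1=(1,8,0)
Op 10: merge R0<->R2 -> R0=(1,8,0) R2=(1,8,0)
Op 11: inc R0 by 4 -> R0=(5,8,0) value=13
Op 12: inc R2 by 2 -> R2=(1,8,2) value=11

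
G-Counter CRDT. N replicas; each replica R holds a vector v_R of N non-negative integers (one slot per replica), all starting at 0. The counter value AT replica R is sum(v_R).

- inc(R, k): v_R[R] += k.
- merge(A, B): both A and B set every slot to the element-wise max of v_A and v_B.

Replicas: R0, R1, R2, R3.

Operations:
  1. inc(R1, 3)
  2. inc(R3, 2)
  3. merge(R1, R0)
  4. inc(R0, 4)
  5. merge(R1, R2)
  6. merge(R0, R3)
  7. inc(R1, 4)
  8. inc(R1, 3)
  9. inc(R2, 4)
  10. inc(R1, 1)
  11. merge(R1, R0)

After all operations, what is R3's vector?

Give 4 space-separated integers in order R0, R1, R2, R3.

Op 1: inc R1 by 3 -> R1=(0,3,0,0) value=3
Op 2: inc R3 by 2 -> R3=(0,0,0,2) value=2
Op 3: merge R1<->R0 -> R1=(0,3,0,0) R0=(0,3,0,0)
Op 4: inc R0 by 4 -> R0=(4,3,0,0) value=7
Op 5: merge R1<->R2 -> R1=(0,3,0,0) R2=(0,3,0,0)
Op 6: merge R0<->R3 -> R0=(4,3,0,2) R3=(4,3,0,2)
Op 7: inc R1 by 4 -> R1=(0,7,0,0) value=7
Op 8: inc R1 by 3 -> R1=(0,10,0,0) value=10
Op 9: inc R2 by 4 -> R2=(0,3,4,0) value=7
Op 10: inc R1 by 1 -> R1=(0,11,0,0) value=11
Op 11: merge R1<->R0 -> R1=(4,11,0,2) R0=(4,11,0,2)

Answer: 4 3 0 2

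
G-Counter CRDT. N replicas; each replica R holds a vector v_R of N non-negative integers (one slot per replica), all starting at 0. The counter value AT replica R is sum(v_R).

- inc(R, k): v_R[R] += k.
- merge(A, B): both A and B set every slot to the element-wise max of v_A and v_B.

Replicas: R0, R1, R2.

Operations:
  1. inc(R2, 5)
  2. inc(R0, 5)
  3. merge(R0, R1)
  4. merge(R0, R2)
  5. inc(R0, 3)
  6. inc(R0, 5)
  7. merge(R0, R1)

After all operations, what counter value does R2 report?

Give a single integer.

Answer: 10

Derivation:
Op 1: inc R2 by 5 -> R2=(0,0,5) value=5
Op 2: inc R0 by 5 -> R0=(5,0,0) value=5
Op 3: merge R0<->R1 -> R0=(5,0,0) R1=(5,0,0)
Op 4: merge R0<->R2 -> R0=(5,0,5) R2=(5,0,5)
Op 5: inc R0 by 3 -> R0=(8,0,5) value=13
Op 6: inc R0 by 5 -> R0=(13,0,5) value=18
Op 7: merge R0<->R1 -> R0=(13,0,5) R1=(13,0,5)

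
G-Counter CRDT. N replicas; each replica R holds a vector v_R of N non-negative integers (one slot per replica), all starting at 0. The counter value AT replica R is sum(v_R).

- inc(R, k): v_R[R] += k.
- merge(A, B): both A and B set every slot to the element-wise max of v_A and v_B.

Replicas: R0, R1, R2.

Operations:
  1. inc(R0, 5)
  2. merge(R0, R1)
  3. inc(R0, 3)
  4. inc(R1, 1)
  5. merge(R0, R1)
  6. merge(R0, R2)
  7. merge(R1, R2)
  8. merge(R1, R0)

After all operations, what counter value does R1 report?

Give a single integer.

Op 1: inc R0 by 5 -> R0=(5,0,0) value=5
Op 2: merge R0<->R1 -> R0=(5,0,0) R1=(5,0,0)
Op 3: inc R0 by 3 -> R0=(8,0,0) value=8
Op 4: inc R1 by 1 -> R1=(5,1,0) value=6
Op 5: merge R0<->R1 -> R0=(8,1,0) R1=(8,1,0)
Op 6: merge R0<->R2 -> R0=(8,1,0) R2=(8,1,0)
Op 7: merge R1<->R2 -> R1=(8,1,0) R2=(8,1,0)
Op 8: merge R1<->R0 -> R1=(8,1,0) R0=(8,1,0)

Answer: 9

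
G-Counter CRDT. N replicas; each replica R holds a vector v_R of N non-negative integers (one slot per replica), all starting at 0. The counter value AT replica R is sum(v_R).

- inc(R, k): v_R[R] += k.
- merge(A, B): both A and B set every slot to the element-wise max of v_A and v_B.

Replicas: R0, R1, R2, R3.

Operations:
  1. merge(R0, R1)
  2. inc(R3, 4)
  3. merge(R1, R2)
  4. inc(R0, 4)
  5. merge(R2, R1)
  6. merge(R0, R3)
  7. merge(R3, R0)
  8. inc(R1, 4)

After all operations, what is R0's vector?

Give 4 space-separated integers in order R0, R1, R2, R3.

Op 1: merge R0<->R1 -> R0=(0,0,0,0) R1=(0,0,0,0)
Op 2: inc R3 by 4 -> R3=(0,0,0,4) value=4
Op 3: merge R1<->R2 -> R1=(0,0,0,0) R2=(0,0,0,0)
Op 4: inc R0 by 4 -> R0=(4,0,0,0) value=4
Op 5: merge R2<->R1 -> R2=(0,0,0,0) R1=(0,0,0,0)
Op 6: merge R0<->R3 -> R0=(4,0,0,4) R3=(4,0,0,4)
Op 7: merge R3<->R0 -> R3=(4,0,0,4) R0=(4,0,0,4)
Op 8: inc R1 by 4 -> R1=(0,4,0,0) value=4

Answer: 4 0 0 4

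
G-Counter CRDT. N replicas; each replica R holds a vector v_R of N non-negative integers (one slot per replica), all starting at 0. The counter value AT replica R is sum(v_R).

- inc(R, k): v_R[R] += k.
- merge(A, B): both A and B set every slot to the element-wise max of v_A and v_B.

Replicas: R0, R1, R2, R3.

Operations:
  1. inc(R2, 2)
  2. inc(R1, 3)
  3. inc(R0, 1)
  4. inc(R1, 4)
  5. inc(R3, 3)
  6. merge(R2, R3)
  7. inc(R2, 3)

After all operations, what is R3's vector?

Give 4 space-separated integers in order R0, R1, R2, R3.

Answer: 0 0 2 3

Derivation:
Op 1: inc R2 by 2 -> R2=(0,0,2,0) value=2
Op 2: inc R1 by 3 -> R1=(0,3,0,0) value=3
Op 3: inc R0 by 1 -> R0=(1,0,0,0) value=1
Op 4: inc R1 by 4 -> R1=(0,7,0,0) value=7
Op 5: inc R3 by 3 -> R3=(0,0,0,3) value=3
Op 6: merge R2<->R3 -> R2=(0,0,2,3) R3=(0,0,2,3)
Op 7: inc R2 by 3 -> R2=(0,0,5,3) value=8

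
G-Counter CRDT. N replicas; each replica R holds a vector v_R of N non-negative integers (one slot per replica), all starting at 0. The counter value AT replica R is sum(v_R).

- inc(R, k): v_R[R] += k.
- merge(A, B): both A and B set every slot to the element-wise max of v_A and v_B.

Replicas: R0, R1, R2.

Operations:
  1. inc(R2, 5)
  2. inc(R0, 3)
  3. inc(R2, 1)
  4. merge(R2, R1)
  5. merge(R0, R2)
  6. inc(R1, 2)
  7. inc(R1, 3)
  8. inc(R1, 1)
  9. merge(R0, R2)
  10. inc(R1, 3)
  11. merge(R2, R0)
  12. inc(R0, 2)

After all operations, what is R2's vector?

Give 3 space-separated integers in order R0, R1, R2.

Op 1: inc R2 by 5 -> R2=(0,0,5) value=5
Op 2: inc R0 by 3 -> R0=(3,0,0) value=3
Op 3: inc R2 by 1 -> R2=(0,0,6) value=6
Op 4: merge R2<->R1 -> R2=(0,0,6) R1=(0,0,6)
Op 5: merge R0<->R2 -> R0=(3,0,6) R2=(3,0,6)
Op 6: inc R1 by 2 -> R1=(0,2,6) value=8
Op 7: inc R1 by 3 -> R1=(0,5,6) value=11
Op 8: inc R1 by 1 -> R1=(0,6,6) value=12
Op 9: merge R0<->R2 -> R0=(3,0,6) R2=(3,0,6)
Op 10: inc R1 by 3 -> R1=(0,9,6) value=15
Op 11: merge R2<->R0 -> R2=(3,0,6) R0=(3,0,6)
Op 12: inc R0 by 2 -> R0=(5,0,6) value=11

Answer: 3 0 6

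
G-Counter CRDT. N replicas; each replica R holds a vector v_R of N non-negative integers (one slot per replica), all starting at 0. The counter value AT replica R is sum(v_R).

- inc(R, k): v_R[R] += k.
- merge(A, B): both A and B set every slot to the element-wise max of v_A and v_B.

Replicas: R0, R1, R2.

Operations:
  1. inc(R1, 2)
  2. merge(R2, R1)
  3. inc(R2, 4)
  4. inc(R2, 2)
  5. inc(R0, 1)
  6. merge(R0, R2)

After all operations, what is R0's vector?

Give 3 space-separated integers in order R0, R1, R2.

Answer: 1 2 6

Derivation:
Op 1: inc R1 by 2 -> R1=(0,2,0) value=2
Op 2: merge R2<->R1 -> R2=(0,2,0) R1=(0,2,0)
Op 3: inc R2 by 4 -> R2=(0,2,4) value=6
Op 4: inc R2 by 2 -> R2=(0,2,6) value=8
Op 5: inc R0 by 1 -> R0=(1,0,0) value=1
Op 6: merge R0<->R2 -> R0=(1,2,6) R2=(1,2,6)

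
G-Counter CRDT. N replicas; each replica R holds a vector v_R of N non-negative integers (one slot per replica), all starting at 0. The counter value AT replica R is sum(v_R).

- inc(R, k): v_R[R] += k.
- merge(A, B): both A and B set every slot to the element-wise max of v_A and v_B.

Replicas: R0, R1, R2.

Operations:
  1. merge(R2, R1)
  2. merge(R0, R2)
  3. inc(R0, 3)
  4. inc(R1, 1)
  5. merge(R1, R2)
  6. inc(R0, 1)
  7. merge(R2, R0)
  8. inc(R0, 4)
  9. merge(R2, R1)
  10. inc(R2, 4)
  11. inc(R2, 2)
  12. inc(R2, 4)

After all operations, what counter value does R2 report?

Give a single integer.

Answer: 15

Derivation:
Op 1: merge R2<->R1 -> R2=(0,0,0) R1=(0,0,0)
Op 2: merge R0<->R2 -> R0=(0,0,0) R2=(0,0,0)
Op 3: inc R0 by 3 -> R0=(3,0,0) value=3
Op 4: inc R1 by 1 -> R1=(0,1,0) value=1
Op 5: merge R1<->R2 -> R1=(0,1,0) R2=(0,1,0)
Op 6: inc R0 by 1 -> R0=(4,0,0) value=4
Op 7: merge R2<->R0 -> R2=(4,1,0) R0=(4,1,0)
Op 8: inc R0 by 4 -> R0=(8,1,0) value=9
Op 9: merge R2<->R1 -> R2=(4,1,0) R1=(4,1,0)
Op 10: inc R2 by 4 -> R2=(4,1,4) value=9
Op 11: inc R2 by 2 -> R2=(4,1,6) value=11
Op 12: inc R2 by 4 -> R2=(4,1,10) value=15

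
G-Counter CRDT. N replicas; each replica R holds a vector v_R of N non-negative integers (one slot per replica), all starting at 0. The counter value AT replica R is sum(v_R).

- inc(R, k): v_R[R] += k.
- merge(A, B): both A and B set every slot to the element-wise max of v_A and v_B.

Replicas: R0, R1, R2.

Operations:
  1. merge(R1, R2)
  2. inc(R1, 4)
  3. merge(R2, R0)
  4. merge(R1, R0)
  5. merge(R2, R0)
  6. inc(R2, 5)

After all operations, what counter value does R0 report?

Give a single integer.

Answer: 4

Derivation:
Op 1: merge R1<->R2 -> R1=(0,0,0) R2=(0,0,0)
Op 2: inc R1 by 4 -> R1=(0,4,0) value=4
Op 3: merge R2<->R0 -> R2=(0,0,0) R0=(0,0,0)
Op 4: merge R1<->R0 -> R1=(0,4,0) R0=(0,4,0)
Op 5: merge R2<->R0 -> R2=(0,4,0) R0=(0,4,0)
Op 6: inc R2 by 5 -> R2=(0,4,5) value=9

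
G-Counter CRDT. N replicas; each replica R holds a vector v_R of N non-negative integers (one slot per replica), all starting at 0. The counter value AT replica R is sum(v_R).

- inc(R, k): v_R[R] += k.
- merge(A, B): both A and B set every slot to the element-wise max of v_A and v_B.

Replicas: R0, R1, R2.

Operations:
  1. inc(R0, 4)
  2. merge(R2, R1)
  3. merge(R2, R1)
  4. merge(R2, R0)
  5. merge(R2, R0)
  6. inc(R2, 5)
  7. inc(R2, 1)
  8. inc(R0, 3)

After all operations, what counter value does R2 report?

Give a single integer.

Answer: 10

Derivation:
Op 1: inc R0 by 4 -> R0=(4,0,0) value=4
Op 2: merge R2<->R1 -> R2=(0,0,0) R1=(0,0,0)
Op 3: merge R2<->R1 -> R2=(0,0,0) R1=(0,0,0)
Op 4: merge R2<->R0 -> R2=(4,0,0) R0=(4,0,0)
Op 5: merge R2<->R0 -> R2=(4,0,0) R0=(4,0,0)
Op 6: inc R2 by 5 -> R2=(4,0,5) value=9
Op 7: inc R2 by 1 -> R2=(4,0,6) value=10
Op 8: inc R0 by 3 -> R0=(7,0,0) value=7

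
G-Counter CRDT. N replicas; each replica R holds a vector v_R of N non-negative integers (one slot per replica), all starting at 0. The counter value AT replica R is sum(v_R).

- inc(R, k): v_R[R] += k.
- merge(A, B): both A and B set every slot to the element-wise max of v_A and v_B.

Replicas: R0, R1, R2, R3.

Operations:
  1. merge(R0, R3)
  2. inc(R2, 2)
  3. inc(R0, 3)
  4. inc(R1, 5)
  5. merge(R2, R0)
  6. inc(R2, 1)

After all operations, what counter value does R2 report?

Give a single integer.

Op 1: merge R0<->R3 -> R0=(0,0,0,0) R3=(0,0,0,0)
Op 2: inc R2 by 2 -> R2=(0,0,2,0) value=2
Op 3: inc R0 by 3 -> R0=(3,0,0,0) value=3
Op 4: inc R1 by 5 -> R1=(0,5,0,0) value=5
Op 5: merge R2<->R0 -> R2=(3,0,2,0) R0=(3,0,2,0)
Op 6: inc R2 by 1 -> R2=(3,0,3,0) value=6

Answer: 6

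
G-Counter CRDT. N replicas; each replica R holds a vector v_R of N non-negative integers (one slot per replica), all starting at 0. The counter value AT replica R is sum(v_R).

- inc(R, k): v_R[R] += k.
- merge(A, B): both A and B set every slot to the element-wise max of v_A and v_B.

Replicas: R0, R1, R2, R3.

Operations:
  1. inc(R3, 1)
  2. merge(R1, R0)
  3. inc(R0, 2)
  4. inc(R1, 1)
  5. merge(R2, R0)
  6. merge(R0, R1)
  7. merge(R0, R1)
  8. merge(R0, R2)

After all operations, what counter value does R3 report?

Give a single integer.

Op 1: inc R3 by 1 -> R3=(0,0,0,1) value=1
Op 2: merge R1<->R0 -> R1=(0,0,0,0) R0=(0,0,0,0)
Op 3: inc R0 by 2 -> R0=(2,0,0,0) value=2
Op 4: inc R1 by 1 -> R1=(0,1,0,0) value=1
Op 5: merge R2<->R0 -> R2=(2,0,0,0) R0=(2,0,0,0)
Op 6: merge R0<->R1 -> R0=(2,1,0,0) R1=(2,1,0,0)
Op 7: merge R0<->R1 -> R0=(2,1,0,0) R1=(2,1,0,0)
Op 8: merge R0<->R2 -> R0=(2,1,0,0) R2=(2,1,0,0)

Answer: 1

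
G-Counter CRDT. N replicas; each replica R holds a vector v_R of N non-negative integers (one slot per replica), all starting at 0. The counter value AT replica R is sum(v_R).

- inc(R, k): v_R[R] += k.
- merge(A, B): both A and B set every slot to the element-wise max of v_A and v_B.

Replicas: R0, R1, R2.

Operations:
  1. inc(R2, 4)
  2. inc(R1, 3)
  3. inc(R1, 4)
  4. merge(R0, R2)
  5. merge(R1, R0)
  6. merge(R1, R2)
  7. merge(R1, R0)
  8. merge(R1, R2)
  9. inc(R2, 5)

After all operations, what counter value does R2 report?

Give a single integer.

Answer: 16

Derivation:
Op 1: inc R2 by 4 -> R2=(0,0,4) value=4
Op 2: inc R1 by 3 -> R1=(0,3,0) value=3
Op 3: inc R1 by 4 -> R1=(0,7,0) value=7
Op 4: merge R0<->R2 -> R0=(0,0,4) R2=(0,0,4)
Op 5: merge R1<->R0 -> R1=(0,7,4) R0=(0,7,4)
Op 6: merge R1<->R2 -> R1=(0,7,4) R2=(0,7,4)
Op 7: merge R1<->R0 -> R1=(0,7,4) R0=(0,7,4)
Op 8: merge R1<->R2 -> R1=(0,7,4) R2=(0,7,4)
Op 9: inc R2 by 5 -> R2=(0,7,9) value=16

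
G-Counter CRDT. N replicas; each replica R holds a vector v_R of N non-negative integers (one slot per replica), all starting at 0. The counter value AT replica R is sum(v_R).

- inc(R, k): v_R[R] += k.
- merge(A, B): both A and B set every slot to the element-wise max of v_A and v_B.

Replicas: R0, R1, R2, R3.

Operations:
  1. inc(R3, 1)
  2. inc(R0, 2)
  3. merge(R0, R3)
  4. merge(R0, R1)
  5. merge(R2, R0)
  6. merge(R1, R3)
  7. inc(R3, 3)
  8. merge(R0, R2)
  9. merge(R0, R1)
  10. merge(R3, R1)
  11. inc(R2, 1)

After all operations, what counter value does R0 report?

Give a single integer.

Op 1: inc R3 by 1 -> R3=(0,0,0,1) value=1
Op 2: inc R0 by 2 -> R0=(2,0,0,0) value=2
Op 3: merge R0<->R3 -> R0=(2,0,0,1) R3=(2,0,0,1)
Op 4: merge R0<->R1 -> R0=(2,0,0,1) R1=(2,0,0,1)
Op 5: merge R2<->R0 -> R2=(2,0,0,1) R0=(2,0,0,1)
Op 6: merge R1<->R3 -> R1=(2,0,0,1) R3=(2,0,0,1)
Op 7: inc R3 by 3 -> R3=(2,0,0,4) value=6
Op 8: merge R0<->R2 -> R0=(2,0,0,1) R2=(2,0,0,1)
Op 9: merge R0<->R1 -> R0=(2,0,0,1) R1=(2,0,0,1)
Op 10: merge R3<->R1 -> R3=(2,0,0,4) R1=(2,0,0,4)
Op 11: inc R2 by 1 -> R2=(2,0,1,1) value=4

Answer: 3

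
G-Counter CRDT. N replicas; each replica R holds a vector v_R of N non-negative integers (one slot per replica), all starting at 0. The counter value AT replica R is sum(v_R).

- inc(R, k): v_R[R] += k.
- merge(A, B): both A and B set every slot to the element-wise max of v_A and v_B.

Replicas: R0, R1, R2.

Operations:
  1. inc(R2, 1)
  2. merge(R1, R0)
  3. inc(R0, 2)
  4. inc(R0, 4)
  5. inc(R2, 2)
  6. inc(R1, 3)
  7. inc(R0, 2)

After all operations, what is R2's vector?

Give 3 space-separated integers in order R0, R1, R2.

Answer: 0 0 3

Derivation:
Op 1: inc R2 by 1 -> R2=(0,0,1) value=1
Op 2: merge R1<->R0 -> R1=(0,0,0) R0=(0,0,0)
Op 3: inc R0 by 2 -> R0=(2,0,0) value=2
Op 4: inc R0 by 4 -> R0=(6,0,0) value=6
Op 5: inc R2 by 2 -> R2=(0,0,3) value=3
Op 6: inc R1 by 3 -> R1=(0,3,0) value=3
Op 7: inc R0 by 2 -> R0=(8,0,0) value=8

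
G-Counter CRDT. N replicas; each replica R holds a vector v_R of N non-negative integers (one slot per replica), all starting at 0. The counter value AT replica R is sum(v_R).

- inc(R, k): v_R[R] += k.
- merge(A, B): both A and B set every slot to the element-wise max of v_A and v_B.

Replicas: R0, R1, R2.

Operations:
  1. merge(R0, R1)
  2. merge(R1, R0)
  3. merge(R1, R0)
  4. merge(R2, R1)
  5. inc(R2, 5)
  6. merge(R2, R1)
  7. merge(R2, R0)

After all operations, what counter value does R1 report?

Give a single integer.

Op 1: merge R0<->R1 -> R0=(0,0,0) R1=(0,0,0)
Op 2: merge R1<->R0 -> R1=(0,0,0) R0=(0,0,0)
Op 3: merge R1<->R0 -> R1=(0,0,0) R0=(0,0,0)
Op 4: merge R2<->R1 -> R2=(0,0,0) R1=(0,0,0)
Op 5: inc R2 by 5 -> R2=(0,0,5) value=5
Op 6: merge R2<->R1 -> R2=(0,0,5) R1=(0,0,5)
Op 7: merge R2<->R0 -> R2=(0,0,5) R0=(0,0,5)

Answer: 5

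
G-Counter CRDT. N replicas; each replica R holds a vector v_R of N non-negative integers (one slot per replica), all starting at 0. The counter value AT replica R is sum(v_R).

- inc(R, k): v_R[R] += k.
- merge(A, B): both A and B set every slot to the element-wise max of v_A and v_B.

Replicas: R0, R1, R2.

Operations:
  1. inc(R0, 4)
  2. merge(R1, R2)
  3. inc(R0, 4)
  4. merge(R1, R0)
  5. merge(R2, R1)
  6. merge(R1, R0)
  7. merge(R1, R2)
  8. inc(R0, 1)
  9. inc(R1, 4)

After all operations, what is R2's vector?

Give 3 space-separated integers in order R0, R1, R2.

Answer: 8 0 0

Derivation:
Op 1: inc R0 by 4 -> R0=(4,0,0) value=4
Op 2: merge R1<->R2 -> R1=(0,0,0) R2=(0,0,0)
Op 3: inc R0 by 4 -> R0=(8,0,0) value=8
Op 4: merge R1<->R0 -> R1=(8,0,0) R0=(8,0,0)
Op 5: merge R2<->R1 -> R2=(8,0,0) R1=(8,0,0)
Op 6: merge R1<->R0 -> R1=(8,0,0) R0=(8,0,0)
Op 7: merge R1<->R2 -> R1=(8,0,0) R2=(8,0,0)
Op 8: inc R0 by 1 -> R0=(9,0,0) value=9
Op 9: inc R1 by 4 -> R1=(8,4,0) value=12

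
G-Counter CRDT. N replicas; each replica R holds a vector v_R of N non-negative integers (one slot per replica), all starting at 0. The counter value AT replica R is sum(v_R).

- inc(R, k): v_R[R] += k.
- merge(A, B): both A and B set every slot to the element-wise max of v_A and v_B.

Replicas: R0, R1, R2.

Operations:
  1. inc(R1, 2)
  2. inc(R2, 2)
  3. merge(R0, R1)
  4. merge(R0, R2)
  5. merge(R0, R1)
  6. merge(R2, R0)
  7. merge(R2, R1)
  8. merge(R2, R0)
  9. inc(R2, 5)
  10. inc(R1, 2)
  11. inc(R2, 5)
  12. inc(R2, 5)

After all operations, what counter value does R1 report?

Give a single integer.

Answer: 6

Derivation:
Op 1: inc R1 by 2 -> R1=(0,2,0) value=2
Op 2: inc R2 by 2 -> R2=(0,0,2) value=2
Op 3: merge R0<->R1 -> R0=(0,2,0) R1=(0,2,0)
Op 4: merge R0<->R2 -> R0=(0,2,2) R2=(0,2,2)
Op 5: merge R0<->R1 -> R0=(0,2,2) R1=(0,2,2)
Op 6: merge R2<->R0 -> R2=(0,2,2) R0=(0,2,2)
Op 7: merge R2<->R1 -> R2=(0,2,2) R1=(0,2,2)
Op 8: merge R2<->R0 -> R2=(0,2,2) R0=(0,2,2)
Op 9: inc R2 by 5 -> R2=(0,2,7) value=9
Op 10: inc R1 by 2 -> R1=(0,4,2) value=6
Op 11: inc R2 by 5 -> R2=(0,2,12) value=14
Op 12: inc R2 by 5 -> R2=(0,2,17) value=19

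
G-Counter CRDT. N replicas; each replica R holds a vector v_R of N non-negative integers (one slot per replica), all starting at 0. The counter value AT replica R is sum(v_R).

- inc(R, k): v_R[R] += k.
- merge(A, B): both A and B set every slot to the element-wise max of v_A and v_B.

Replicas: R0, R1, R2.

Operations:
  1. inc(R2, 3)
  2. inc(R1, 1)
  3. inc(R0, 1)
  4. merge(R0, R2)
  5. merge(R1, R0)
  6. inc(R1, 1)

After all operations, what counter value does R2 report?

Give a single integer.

Answer: 4

Derivation:
Op 1: inc R2 by 3 -> R2=(0,0,3) value=3
Op 2: inc R1 by 1 -> R1=(0,1,0) value=1
Op 3: inc R0 by 1 -> R0=(1,0,0) value=1
Op 4: merge R0<->R2 -> R0=(1,0,3) R2=(1,0,3)
Op 5: merge R1<->R0 -> R1=(1,1,3) R0=(1,1,3)
Op 6: inc R1 by 1 -> R1=(1,2,3) value=6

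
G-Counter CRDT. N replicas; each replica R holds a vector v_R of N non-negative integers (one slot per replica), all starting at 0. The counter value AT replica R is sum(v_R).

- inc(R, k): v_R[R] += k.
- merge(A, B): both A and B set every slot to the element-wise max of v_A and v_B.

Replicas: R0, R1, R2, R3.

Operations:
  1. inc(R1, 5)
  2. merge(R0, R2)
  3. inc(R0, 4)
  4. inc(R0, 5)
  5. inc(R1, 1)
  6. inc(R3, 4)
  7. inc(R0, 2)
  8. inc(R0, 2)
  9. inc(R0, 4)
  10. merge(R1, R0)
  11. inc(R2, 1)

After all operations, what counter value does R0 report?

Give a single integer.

Answer: 23

Derivation:
Op 1: inc R1 by 5 -> R1=(0,5,0,0) value=5
Op 2: merge R0<->R2 -> R0=(0,0,0,0) R2=(0,0,0,0)
Op 3: inc R0 by 4 -> R0=(4,0,0,0) value=4
Op 4: inc R0 by 5 -> R0=(9,0,0,0) value=9
Op 5: inc R1 by 1 -> R1=(0,6,0,0) value=6
Op 6: inc R3 by 4 -> R3=(0,0,0,4) value=4
Op 7: inc R0 by 2 -> R0=(11,0,0,0) value=11
Op 8: inc R0 by 2 -> R0=(13,0,0,0) value=13
Op 9: inc R0 by 4 -> R0=(17,0,0,0) value=17
Op 10: merge R1<->R0 -> R1=(17,6,0,0) R0=(17,6,0,0)
Op 11: inc R2 by 1 -> R2=(0,0,1,0) value=1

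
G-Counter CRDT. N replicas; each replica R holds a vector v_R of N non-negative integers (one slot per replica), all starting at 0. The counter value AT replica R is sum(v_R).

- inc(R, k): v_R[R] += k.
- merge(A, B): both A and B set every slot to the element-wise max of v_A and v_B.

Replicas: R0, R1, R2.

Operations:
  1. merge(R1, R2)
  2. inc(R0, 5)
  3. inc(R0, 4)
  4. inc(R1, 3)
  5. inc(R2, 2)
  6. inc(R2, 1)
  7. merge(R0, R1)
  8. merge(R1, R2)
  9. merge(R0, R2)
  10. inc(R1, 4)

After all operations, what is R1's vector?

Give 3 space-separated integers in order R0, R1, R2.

Answer: 9 7 3

Derivation:
Op 1: merge R1<->R2 -> R1=(0,0,0) R2=(0,0,0)
Op 2: inc R0 by 5 -> R0=(5,0,0) value=5
Op 3: inc R0 by 4 -> R0=(9,0,0) value=9
Op 4: inc R1 by 3 -> R1=(0,3,0) value=3
Op 5: inc R2 by 2 -> R2=(0,0,2) value=2
Op 6: inc R2 by 1 -> R2=(0,0,3) value=3
Op 7: merge R0<->R1 -> R0=(9,3,0) R1=(9,3,0)
Op 8: merge R1<->R2 -> R1=(9,3,3) R2=(9,3,3)
Op 9: merge R0<->R2 -> R0=(9,3,3) R2=(9,3,3)
Op 10: inc R1 by 4 -> R1=(9,7,3) value=19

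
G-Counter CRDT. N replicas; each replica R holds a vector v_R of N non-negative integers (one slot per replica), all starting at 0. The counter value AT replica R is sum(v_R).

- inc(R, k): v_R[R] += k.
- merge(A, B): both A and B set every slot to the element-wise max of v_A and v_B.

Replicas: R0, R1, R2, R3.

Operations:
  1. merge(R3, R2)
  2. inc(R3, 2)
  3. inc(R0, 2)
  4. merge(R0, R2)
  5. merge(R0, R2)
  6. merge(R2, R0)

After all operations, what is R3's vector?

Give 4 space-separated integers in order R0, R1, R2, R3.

Op 1: merge R3<->R2 -> R3=(0,0,0,0) R2=(0,0,0,0)
Op 2: inc R3 by 2 -> R3=(0,0,0,2) value=2
Op 3: inc R0 by 2 -> R0=(2,0,0,0) value=2
Op 4: merge R0<->R2 -> R0=(2,0,0,0) R2=(2,0,0,0)
Op 5: merge R0<->R2 -> R0=(2,0,0,0) R2=(2,0,0,0)
Op 6: merge R2<->R0 -> R2=(2,0,0,0) R0=(2,0,0,0)

Answer: 0 0 0 2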